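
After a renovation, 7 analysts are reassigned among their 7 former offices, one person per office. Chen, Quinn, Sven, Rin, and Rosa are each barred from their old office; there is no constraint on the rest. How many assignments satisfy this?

2428

Inclusion-exclusion on the 5 forbidden self-matches:
Σ_{j=0}^{5} (-1)^j C(5,j)(7-j)!
= C(5,0)·7! - C(5,1)·6! + C(5,2)·5! - C(5,3)·4! + C(5,4)·3! - C(5,5)·2!
= 5040 - 3600 + 1200 - 240 + 30 - 2
= 2428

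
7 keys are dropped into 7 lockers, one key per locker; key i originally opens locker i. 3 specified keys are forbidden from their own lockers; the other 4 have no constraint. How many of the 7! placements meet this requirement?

3216

Let A_j be the event that the j-th constrained one is fixed. By inclusion-exclusion over the 3 events:
Σ_{j=0}^{3} (-1)^j C(3,j)(7-j)!
= C(3,0)·7! - C(3,1)·6! + C(3,2)·5! - C(3,3)·4!
= 5040 - 2160 + 360 - 24
= 3216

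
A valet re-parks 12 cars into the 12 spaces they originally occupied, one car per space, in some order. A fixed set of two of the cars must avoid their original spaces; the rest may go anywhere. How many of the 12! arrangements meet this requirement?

402796800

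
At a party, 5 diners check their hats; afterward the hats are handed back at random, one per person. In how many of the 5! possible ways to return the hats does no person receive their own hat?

44

The number of derangements of 5 is !5 = Σ_{k=0}^{5} (-1)^k·5!/k!
= 5! - 5!/1! + 5!/2! - 5!/3! + 5!/4! - 5!/5!
= 120 - 120 + 60 - 20 + 5 - 1
= 44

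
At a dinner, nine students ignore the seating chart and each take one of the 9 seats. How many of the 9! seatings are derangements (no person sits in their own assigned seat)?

133496

!9 = 9! · Σ_{k=0}^{9} (-1)^k/k!
= 9! - 9!/1! + 9!/2! - 9!/3! + 9!/4! - 9!/5! + 9!/6! - 9!/7! + 9!/8! - 9!/9!
= 362880 - 362880 + 181440 - 60480 + 15120 - 3024 + 504 - 72 + 9 - 1
= 133496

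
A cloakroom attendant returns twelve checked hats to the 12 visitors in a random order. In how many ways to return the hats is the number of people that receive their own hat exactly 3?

Pick the 3 fixed positions: C(12,3) = 220 ways.
The remaining 9 must be deranged: !9 = 133496.
Total: 220 × 133496 = 29369120.

29369120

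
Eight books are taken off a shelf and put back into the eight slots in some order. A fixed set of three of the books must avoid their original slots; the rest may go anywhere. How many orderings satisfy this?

27240

Inclusion-exclusion on the 3 forbidden self-matches:
Σ_{j=0}^{3} (-1)^j C(3,j)(8-j)!
= C(3,0)·8! - C(3,1)·7! + C(3,2)·6! - C(3,3)·5!
= 40320 - 15120 + 2160 - 120
= 27240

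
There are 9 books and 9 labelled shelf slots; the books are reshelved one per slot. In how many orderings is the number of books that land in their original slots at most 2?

333737

# with exactly i fixed is C(9,i)·!(9-i); sum over i=0..2:
  i=0: C(9,0)·!9 = 1·133496 = 133496
  i=1: C(9,1)·!8 = 9·14833 = 133497
  i=2: C(9,2)·!7 = 36·1854 = 66744
Total = 333737.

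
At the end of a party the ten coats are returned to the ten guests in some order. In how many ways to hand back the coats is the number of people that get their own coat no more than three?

# with exactly i fixed is C(10,i)·!(10-i); sum over i=0..3:
  i=0: C(10,0)·!10 = 1·1334961 = 1334961
  i=1: C(10,1)·!9 = 10·133496 = 1334960
  i=2: C(10,2)·!8 = 45·14833 = 667485
  i=3: C(10,3)·!7 = 120·1854 = 222480
Total = 3559886.

3559886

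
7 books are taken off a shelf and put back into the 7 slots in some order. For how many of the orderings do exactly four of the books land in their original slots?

70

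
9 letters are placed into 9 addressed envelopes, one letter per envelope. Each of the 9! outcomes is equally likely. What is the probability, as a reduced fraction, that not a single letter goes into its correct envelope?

16687/45360

Favorable outcomes: !9 = 133496.
Total outcomes: 9! = 362880.
Probability = 133496/362880 = 16687/45360.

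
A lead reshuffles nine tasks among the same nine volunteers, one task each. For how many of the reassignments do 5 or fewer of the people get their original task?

362675

Sum C(9,i)·!(9-i) for i = 0..5:
  i=0: C(9,0)·!9 = 1·133496 = 133496
  i=1: C(9,1)·!8 = 9·14833 = 133497
  i=2: C(9,2)·!7 = 36·1854 = 66744
  i=3: C(9,3)·!6 = 84·265 = 22260
  i=4: C(9,4)·!5 = 126·44 = 5544
  i=5: C(9,5)·!4 = 126·9 = 1134
Total = 362675.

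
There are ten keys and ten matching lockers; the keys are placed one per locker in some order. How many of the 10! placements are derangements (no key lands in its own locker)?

1334961

The subfactorial !10 = [10!/e] (nearest integer).
10! = 3628800, and 3628800/e ≈ 1334960.92, so !10 = 1334961.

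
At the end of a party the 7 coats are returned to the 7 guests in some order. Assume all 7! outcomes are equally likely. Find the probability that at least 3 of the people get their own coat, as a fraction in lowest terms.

Favorable outcomes: Σ_{i≥3} C(7,i)·!(7-i) = 35·9 + 35·2 + 21·1 + 7·0 + 1·1 = 407.
Total outcomes: 7! = 5040.
Probability = 407/5040 = 407/5040.

407/5040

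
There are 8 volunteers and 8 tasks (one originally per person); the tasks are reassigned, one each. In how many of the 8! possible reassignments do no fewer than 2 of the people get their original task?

Sum C(8,i)·!(8-i) for i = 2..8:
  i=2: C(8,2)·!6 = 28·265 = 7420
  i=3: C(8,3)·!5 = 56·44 = 2464
  i=4: C(8,4)·!4 = 70·9 = 630
  i=5: C(8,5)·!3 = 56·2 = 112
  i=6: C(8,6)·!2 = 28·1 = 28
  i=7: C(8,7)·!1 = 8·0 = 0
  i=8: C(8,8)·!0 = 1·1 = 1
Total = 10655.

10655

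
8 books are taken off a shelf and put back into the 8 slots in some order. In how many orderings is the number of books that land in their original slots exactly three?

Choose which 3 of the 8 are fixed: C(8,3) = 56.
The remaining 5 must be deranged: !5 = 44.
Total: 56 × 44 = 2464.

2464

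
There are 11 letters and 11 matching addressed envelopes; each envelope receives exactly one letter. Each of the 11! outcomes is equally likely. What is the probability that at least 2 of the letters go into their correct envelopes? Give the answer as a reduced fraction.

Favorable outcomes: Σ_{i≥2} C(11,i)·!(11-i) = 55·133496 + 165·14833 + 330·1854 + 462·265 + 462·44 + 330·9 + 165·2 + 55·1 + 11·0 + 1·1 = 10547659.
Total outcomes: 11! = 39916800.
Probability = 10547659/39916800 = 10547659/39916800.

10547659/39916800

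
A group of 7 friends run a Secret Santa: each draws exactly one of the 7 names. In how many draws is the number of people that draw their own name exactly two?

924

Pick the 2 fixed positions: C(7,2) = 21 ways.
The other 5 form a derangement: !5 = 44.
Total: 21 × 44 = 924.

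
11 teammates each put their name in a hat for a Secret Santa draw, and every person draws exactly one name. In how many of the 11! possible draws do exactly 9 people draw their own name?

Choose which 9 of the 11 are fixed: C(11,9) = 55.
The remaining 2 must be deranged: !2 = 1.
Total: 55 × 1 = 55.

55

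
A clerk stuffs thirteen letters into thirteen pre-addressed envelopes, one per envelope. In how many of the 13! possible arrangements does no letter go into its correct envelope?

The subfactorial !13 = [13!/e] (nearest integer).
13! = 6227020800, and 6227020800/e ≈ 2290792932.07, so !13 = 2290792932.

2290792932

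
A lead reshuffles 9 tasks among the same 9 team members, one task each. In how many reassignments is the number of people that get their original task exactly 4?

Pick the 4 fixed positions: C(9,4) = 126 ways.
The remaining 5 must be deranged: !5 = 44.
Total: 126 × 44 = 5544.

5544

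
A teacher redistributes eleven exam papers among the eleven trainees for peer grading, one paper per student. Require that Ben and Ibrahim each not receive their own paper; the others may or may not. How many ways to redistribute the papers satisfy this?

Let A_j be the event that the j-th constrained one is fixed. By inclusion-exclusion over the 2 events:
Σ_{j=0}^{2} (-1)^j C(2,j)(11-j)!
= C(2,0)·11! - C(2,1)·10! + C(2,2)·9!
= 39916800 - 7257600 + 362880
= 33022080

33022080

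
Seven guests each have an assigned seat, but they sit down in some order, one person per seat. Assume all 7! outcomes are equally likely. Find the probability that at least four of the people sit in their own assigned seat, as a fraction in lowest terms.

23/1260

Favorable outcomes: Σ_{i≥4} C(7,i)·!(7-i) = 35·2 + 21·1 + 7·0 + 1·1 = 92.
Total outcomes: 7! = 5040.
Probability = 92/5040 = 23/1260.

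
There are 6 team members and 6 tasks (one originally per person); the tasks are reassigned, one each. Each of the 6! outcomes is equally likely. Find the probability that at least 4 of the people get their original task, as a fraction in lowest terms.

Favorable outcomes: Σ_{i≥4} C(6,i)·!(6-i) = 15·1 + 6·0 + 1·1 = 16.
Total outcomes: 6! = 720.
Probability = 16/720 = 1/45.

1/45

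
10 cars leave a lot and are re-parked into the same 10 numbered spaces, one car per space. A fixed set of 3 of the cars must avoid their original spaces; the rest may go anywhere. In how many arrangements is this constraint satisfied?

2656080

Inclusion-exclusion on the 3 forbidden self-matches:
Σ_{j=0}^{3} (-1)^j C(3,j)(10-j)!
= C(3,0)·10! - C(3,1)·9! + C(3,2)·8! - C(3,3)·7!
= 3628800 - 1088640 + 120960 - 5040
= 2656080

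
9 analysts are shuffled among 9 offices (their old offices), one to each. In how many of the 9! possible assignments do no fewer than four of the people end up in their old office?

6883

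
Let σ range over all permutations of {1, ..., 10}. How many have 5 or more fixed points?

13264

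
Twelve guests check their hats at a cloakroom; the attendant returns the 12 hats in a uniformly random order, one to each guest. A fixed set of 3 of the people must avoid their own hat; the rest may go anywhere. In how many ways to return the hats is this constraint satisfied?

Let A_j be the event that the j-th constrained one is fixed. By inclusion-exclusion over the 3 events:
Σ_{j=0}^{3} (-1)^j C(3,j)(12-j)!
= C(3,0)·12! - C(3,1)·11! + C(3,2)·10! - C(3,3)·9!
= 479001600 - 119750400 + 10886400 - 362880
= 369774720

369774720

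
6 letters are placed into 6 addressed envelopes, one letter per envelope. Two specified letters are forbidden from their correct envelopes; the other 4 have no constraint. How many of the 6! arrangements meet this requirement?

504

Let A_j be the event that the j-th constrained one is fixed. By inclusion-exclusion over the 2 events:
Σ_{j=0}^{2} (-1)^j C(2,j)(6-j)!
= C(2,0)·6! - C(2,1)·5! + C(2,2)·4!
= 720 - 240 + 24
= 504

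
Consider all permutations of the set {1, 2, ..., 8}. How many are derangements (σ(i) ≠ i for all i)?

The subfactorial !8 = [8!/e] (nearest integer).
8! = 40320, and 40320/e ≈ 14832.90, so !8 = 14833.

14833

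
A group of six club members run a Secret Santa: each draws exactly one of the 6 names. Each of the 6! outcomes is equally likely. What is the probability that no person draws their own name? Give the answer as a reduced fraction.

Favorable outcomes: !6 = 265.
Total outcomes: 6! = 720.
Probability = 265/720 = 53/144.

53/144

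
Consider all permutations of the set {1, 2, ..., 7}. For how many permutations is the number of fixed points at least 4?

92

# with exactly i fixed is C(7,i)·!(7-i); sum over i=4..7:
  i=4: C(7,4)·!3 = 35·2 = 70
  i=5: C(7,5)·!2 = 21·1 = 21
  i=6: C(7,6)·!1 = 7·0 = 0
  i=7: C(7,7)·!0 = 1·1 = 1
Total = 92.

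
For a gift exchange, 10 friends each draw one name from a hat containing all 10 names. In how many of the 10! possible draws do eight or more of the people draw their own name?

46

# with exactly i fixed is C(10,i)·!(10-i); sum over i=8..10:
  i=8: C(10,8)·!2 = 45·1 = 45
  i=9: C(10,9)·!1 = 10·0 = 0
  i=10: C(10,10)·!0 = 1·1 = 1
Total = 46.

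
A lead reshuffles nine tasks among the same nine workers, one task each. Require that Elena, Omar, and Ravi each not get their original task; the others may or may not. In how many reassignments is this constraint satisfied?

Let A_j be the event that the j-th constrained one is fixed. By inclusion-exclusion over the 3 events:
Σ_{j=0}^{3} (-1)^j C(3,j)(9-j)!
= C(3,0)·9! - C(3,1)·8! + C(3,2)·7! - C(3,3)·6!
= 362880 - 120960 + 15120 - 720
= 256320

256320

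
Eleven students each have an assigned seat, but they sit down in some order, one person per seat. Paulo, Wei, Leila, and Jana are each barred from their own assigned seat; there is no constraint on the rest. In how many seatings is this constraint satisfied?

Inclusion-exclusion on the 4 forbidden self-matches:
Σ_{j=0}^{4} (-1)^j C(4,j)(11-j)!
= C(4,0)·11! - C(4,1)·10! + C(4,2)·9! - C(4,3)·8! + C(4,4)·7!
= 39916800 - 14515200 + 2177280 - 161280 + 5040
= 27422640

27422640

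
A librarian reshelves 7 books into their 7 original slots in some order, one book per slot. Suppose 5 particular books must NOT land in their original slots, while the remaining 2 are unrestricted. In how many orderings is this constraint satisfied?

2428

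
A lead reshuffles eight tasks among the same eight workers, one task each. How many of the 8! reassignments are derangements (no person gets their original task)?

14833

!8 is the nearest integer to 8!/e.
8! = 40320, and 40320/e ≈ 14832.90, so !8 = 14833.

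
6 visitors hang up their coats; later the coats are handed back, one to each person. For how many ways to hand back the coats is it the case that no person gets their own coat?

!6 is the nearest integer to 6!/e.
6! = 720, and 720/e ≈ 264.87, so !6 = 265.

265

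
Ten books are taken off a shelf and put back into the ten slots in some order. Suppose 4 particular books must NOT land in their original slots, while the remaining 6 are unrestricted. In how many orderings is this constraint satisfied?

Let A_j be the event that the j-th constrained one is fixed. By inclusion-exclusion over the 4 events:
Σ_{j=0}^{4} (-1)^j C(4,j)(10-j)!
= C(4,0)·10! - C(4,1)·9! + C(4,2)·8! - C(4,3)·7! + C(4,4)·6!
= 3628800 - 1451520 + 241920 - 20160 + 720
= 2399760

2399760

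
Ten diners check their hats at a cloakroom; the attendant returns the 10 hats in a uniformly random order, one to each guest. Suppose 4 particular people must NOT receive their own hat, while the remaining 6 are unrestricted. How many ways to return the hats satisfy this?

Inclusion-exclusion on the 4 forbidden self-matches:
Σ_{j=0}^{4} (-1)^j C(4,j)(10-j)!
= C(4,0)·10! - C(4,1)·9! + C(4,2)·8! - C(4,3)·7! + C(4,4)·6!
= 3628800 - 1451520 + 241920 - 20160 + 720
= 2399760

2399760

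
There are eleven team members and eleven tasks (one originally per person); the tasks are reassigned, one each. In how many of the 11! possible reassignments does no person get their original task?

14684570

By inclusion-exclusion, !11 = Σ (-1)^k · 11!/k! for k=0..11
= 11! - 11!/1! + 11!/2! - 11!/3! + 11!/4! - 11!/5! + 11!/6! - 11!/7! + 11!/8! - 11!/9! + 11!/10! - 11!/11!
= 39916800 - 39916800 + 19958400 - 6652800 + 1663200 - 332640 + 55440 - 7920 + 990 - 110 + 11 - 1
= 14684570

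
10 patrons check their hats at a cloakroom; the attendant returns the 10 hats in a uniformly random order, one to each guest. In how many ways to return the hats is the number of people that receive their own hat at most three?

3559886

# with exactly i fixed is C(10,i)·!(10-i); sum over i=0..3:
  i=0: C(10,0)·!10 = 1·1334961 = 1334961
  i=1: C(10,1)·!9 = 10·133496 = 1334960
  i=2: C(10,2)·!8 = 45·14833 = 667485
  i=3: C(10,3)·!7 = 120·1854 = 222480
Total = 3559886.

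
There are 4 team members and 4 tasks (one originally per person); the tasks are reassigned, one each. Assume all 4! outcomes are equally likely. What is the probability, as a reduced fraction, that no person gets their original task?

Favorable outcomes: !4 = 9.
Total outcomes: 4! = 24.
Probability = 9/24 = 3/8.

3/8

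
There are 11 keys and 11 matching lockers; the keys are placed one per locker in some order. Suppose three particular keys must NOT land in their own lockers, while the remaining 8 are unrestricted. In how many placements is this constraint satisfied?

30078720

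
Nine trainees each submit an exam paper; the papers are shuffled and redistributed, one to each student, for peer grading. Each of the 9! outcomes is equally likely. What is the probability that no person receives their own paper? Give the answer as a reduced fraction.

16687/45360

Favorable outcomes: !9 = 133496.
Total outcomes: 9! = 362880.
Probability = 133496/362880 = 16687/45360.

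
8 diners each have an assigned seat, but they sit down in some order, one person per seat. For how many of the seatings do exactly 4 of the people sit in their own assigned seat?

630

Pick the 4 fixed positions: C(8,4) = 70 ways.
The remaining 4 must be deranged: !4 = 9.
Total: 70 × 9 = 630.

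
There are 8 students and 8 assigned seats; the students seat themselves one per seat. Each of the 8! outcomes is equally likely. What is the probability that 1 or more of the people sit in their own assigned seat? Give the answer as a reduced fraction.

Favorable outcomes: Σ_{i≥1} C(8,i)·!(8-i) = 8·1854 + 28·265 + 56·44 + 70·9 + 56·2 + 28·1 + 8·0 + 1·1 = 25487.
Total outcomes: 8! = 40320.
Probability = 25487/40320 = 3641/5760.

3641/5760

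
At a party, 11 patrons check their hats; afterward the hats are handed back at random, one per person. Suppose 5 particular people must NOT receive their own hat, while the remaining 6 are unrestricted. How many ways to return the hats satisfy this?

Let A_j be the event that the j-th constrained one is fixed. By inclusion-exclusion over the 5 events:
Σ_{j=0}^{5} (-1)^j C(5,j)(11-j)!
= C(5,0)·11! - C(5,1)·10! + C(5,2)·9! - C(5,3)·8! + C(5,4)·7! - C(5,5)·6!
= 39916800 - 18144000 + 3628800 - 403200 + 25200 - 720
= 25022880

25022880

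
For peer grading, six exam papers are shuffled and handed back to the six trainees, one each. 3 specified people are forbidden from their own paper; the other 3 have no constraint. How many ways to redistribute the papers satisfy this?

426

Inclusion-exclusion on the 3 forbidden self-matches:
Σ_{j=0}^{3} (-1)^j C(3,j)(6-j)!
= C(3,0)·6! - C(3,1)·5! + C(3,2)·4! - C(3,3)·3!
= 720 - 360 + 72 - 6
= 426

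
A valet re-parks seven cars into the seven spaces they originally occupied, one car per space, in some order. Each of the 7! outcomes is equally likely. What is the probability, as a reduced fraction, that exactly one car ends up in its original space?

53/144

Favorable outcomes: C(7,1)·!6 = 7·265 = 1855.
Total outcomes: 7! = 5040.
Probability = 1855/5040 = 53/144.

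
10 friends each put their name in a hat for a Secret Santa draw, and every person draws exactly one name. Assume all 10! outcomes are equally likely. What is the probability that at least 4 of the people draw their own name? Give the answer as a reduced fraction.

34457/1814400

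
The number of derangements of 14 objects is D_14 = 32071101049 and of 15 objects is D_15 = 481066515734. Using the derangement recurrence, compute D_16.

D_16 = (16-1)·(D_15 + D_14) = 15·(481066515734 + 32071101049) = 15·513137616783 = 7697064251745.

7697064251745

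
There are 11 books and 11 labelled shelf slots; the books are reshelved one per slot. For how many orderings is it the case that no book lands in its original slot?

The subfactorial !11 = [11!/e] (nearest integer).
11! = 39916800, and 39916800/e ≈ 14684570.08, so !11 = 14684570.

14684570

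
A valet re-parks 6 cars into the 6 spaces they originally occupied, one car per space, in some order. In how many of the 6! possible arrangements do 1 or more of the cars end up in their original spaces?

455

# with exactly i fixed is C(6,i)·!(6-i); sum over i=1..6:
  i=1: C(6,1)·!5 = 6·44 = 264
  i=2: C(6,2)·!4 = 15·9 = 135
  i=3: C(6,3)·!3 = 20·2 = 40
  i=4: C(6,4)·!2 = 15·1 = 15
  i=5: C(6,5)·!1 = 6·0 = 0
  i=6: C(6,6)·!0 = 1·1 = 1
Total = 455.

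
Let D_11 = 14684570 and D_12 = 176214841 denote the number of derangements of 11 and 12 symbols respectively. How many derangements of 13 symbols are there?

2290792932

D_13 = (13-1)·(D_12 + D_11) = 12·(176214841 + 14684570) = 12·190899411 = 2290792932.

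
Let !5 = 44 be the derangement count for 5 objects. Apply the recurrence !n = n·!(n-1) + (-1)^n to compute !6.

265

!6 = 6·44 + 1 = 265.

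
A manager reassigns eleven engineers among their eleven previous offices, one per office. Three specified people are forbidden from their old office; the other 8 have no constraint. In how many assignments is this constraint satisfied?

30078720

Let A_j be the event that the j-th constrained one is fixed. By inclusion-exclusion over the 3 events:
Σ_{j=0}^{3} (-1)^j C(3,j)(11-j)!
= C(3,0)·11! - C(3,1)·10! + C(3,2)·9! - C(3,3)·8!
= 39916800 - 10886400 + 1088640 - 40320
= 30078720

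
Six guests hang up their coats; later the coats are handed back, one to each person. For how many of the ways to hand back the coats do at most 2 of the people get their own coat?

# with exactly i fixed is C(6,i)·!(6-i); sum over i=0..2:
  i=0: C(6,0)·!6 = 1·265 = 265
  i=1: C(6,1)·!5 = 6·44 = 264
  i=2: C(6,2)·!4 = 15·9 = 135
Total = 664.

664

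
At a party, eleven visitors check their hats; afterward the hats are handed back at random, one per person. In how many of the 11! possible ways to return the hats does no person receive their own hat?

!11 = 11! · Σ_{k=0}^{11} (-1)^k/k!
= 11! - 11!/1! + 11!/2! - 11!/3! + 11!/4! - 11!/5! + 11!/6! - 11!/7! + 11!/8! - 11!/9! + 11!/10! - 11!/11!
= 39916800 - 39916800 + 19958400 - 6652800 + 1663200 - 332640 + 55440 - 7920 + 990 - 110 + 11 - 1
= 14684570

14684570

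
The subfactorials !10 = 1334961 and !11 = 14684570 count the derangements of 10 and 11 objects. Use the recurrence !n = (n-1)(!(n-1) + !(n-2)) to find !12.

176214841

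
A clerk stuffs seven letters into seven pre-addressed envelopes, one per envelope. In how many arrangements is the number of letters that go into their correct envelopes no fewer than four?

# with exactly i fixed is C(7,i)·!(7-i); sum over i=4..7:
  i=4: C(7,4)·!3 = 35·2 = 70
  i=5: C(7,5)·!2 = 21·1 = 21
  i=6: C(7,6)·!1 = 7·0 = 0
  i=7: C(7,7)·!0 = 1·1 = 1
Total = 92.

92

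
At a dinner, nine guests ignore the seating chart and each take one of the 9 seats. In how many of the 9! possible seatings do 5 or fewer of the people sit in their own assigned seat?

362675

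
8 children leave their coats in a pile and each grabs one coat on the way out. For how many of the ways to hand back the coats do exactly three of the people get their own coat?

Pick the 3 fixed positions: C(8,3) = 56 ways.
The other 5 form a derangement: !5 = 44.
Total: 56 × 44 = 2464.

2464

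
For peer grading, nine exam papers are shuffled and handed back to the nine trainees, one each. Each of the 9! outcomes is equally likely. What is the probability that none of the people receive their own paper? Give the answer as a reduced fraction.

16687/45360

Favorable outcomes: !9 = 133496.
Total outcomes: 9! = 362880.
Probability = 133496/362880 = 16687/45360.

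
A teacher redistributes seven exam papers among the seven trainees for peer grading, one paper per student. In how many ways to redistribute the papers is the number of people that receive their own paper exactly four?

Pick the 4 fixed positions: C(7,4) = 35 ways.
The other 3 form a derangement: !3 = 2.
Total: 35 × 2 = 70.

70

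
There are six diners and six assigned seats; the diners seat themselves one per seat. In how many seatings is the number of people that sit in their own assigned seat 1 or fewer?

529

Sum C(6,i)·!(6-i) for i = 0..1:
  i=0: C(6,0)·!6 = 1·265 = 265
  i=1: C(6,1)·!5 = 6·44 = 264
Total = 529.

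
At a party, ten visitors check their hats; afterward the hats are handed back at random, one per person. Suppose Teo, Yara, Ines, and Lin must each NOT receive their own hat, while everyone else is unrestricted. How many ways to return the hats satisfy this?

Let A_j be the event that the j-th constrained one is fixed. By inclusion-exclusion over the 4 events:
Σ_{j=0}^{4} (-1)^j C(4,j)(10-j)!
= C(4,0)·10! - C(4,1)·9! + C(4,2)·8! - C(4,3)·7! + C(4,4)·6!
= 3628800 - 1451520 + 241920 - 20160 + 720
= 2399760

2399760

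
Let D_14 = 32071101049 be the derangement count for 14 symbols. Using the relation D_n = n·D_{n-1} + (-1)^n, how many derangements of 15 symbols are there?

481066515734

D_15 = 15·32071101049 - 1 = 481066515734.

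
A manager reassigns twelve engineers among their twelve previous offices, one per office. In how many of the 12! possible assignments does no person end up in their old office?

176214841

!12 is the nearest integer to 12!/e.
12! = 479001600, and 479001600/e ≈ 176214840.93, so !12 = 176214841.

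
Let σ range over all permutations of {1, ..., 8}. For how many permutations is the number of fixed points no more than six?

40319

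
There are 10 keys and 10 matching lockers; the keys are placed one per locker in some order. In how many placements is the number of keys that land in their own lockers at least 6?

2176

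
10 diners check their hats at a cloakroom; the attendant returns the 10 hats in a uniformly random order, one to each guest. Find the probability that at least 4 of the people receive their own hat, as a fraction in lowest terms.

34457/1814400

Favorable outcomes: Σ_{i≥4} C(10,i)·!(10-i) = 210·265 + 252·44 + 210·9 + 120·2 + 45·1 + 10·0 + 1·1 = 68914.
Total outcomes: 10! = 3628800.
Probability = 68914/3628800 = 34457/1814400.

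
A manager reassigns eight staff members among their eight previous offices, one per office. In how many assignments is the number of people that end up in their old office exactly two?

7420

Pick the 2 fixed positions: C(8,2) = 28 ways.
The other 6 form a derangement: !6 = 265.
Total: 28 × 265 = 7420.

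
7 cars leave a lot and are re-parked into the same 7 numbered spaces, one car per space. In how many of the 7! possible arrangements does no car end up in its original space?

1854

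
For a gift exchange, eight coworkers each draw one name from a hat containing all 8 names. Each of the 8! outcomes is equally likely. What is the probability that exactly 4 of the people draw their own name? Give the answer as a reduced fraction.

Favorable outcomes: C(8,4)·!4 = 70·9 = 630.
Total outcomes: 8! = 40320.
Probability = 630/40320 = 1/64.

1/64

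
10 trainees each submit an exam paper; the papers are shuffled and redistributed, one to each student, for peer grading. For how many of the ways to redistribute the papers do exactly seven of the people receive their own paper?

Pick the 7 fixed positions: C(10,7) = 120 ways.
The other 3 form a derangement: !3 = 2.
Total: 120 × 2 = 240.

240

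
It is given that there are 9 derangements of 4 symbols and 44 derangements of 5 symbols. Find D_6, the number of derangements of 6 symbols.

265

D_6 = (6-1)·(D_5 + D_4) = 5·(44 + 9) = 5·53 = 265.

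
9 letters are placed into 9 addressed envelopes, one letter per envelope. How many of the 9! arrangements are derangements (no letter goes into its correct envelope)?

133496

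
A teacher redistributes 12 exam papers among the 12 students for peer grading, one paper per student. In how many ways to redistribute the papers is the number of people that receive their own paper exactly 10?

66

Pick the 10 fixed positions: C(12,10) = 66 ways.
The remaining 2 must be deranged: !2 = 1.
Total: 66 × 1 = 66.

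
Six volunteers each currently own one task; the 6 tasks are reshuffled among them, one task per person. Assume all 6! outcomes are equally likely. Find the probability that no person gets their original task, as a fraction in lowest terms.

53/144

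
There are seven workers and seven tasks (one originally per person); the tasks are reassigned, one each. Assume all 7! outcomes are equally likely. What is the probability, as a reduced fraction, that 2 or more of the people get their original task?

1331/5040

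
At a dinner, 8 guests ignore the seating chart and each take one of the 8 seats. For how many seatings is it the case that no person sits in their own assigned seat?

14833

!8 is the nearest integer to 8!/e.
8! = 40320, and 40320/e ≈ 14832.90, so !8 = 14833.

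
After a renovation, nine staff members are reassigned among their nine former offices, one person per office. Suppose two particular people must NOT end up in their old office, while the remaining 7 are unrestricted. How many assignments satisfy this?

287280

Let A_j be the event that the j-th constrained one is fixed. By inclusion-exclusion over the 2 events:
Σ_{j=0}^{2} (-1)^j C(2,j)(9-j)!
= C(2,0)·9! - C(2,1)·8! + C(2,2)·7!
= 362880 - 80640 + 5040
= 287280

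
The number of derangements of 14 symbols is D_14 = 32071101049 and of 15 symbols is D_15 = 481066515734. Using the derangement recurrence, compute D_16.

7697064251745

D_16 = (16-1)·(D_15 + D_14) = 15·(481066515734 + 32071101049) = 15·513137616783 = 7697064251745.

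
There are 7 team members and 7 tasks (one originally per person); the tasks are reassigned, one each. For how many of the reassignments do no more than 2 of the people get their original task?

4633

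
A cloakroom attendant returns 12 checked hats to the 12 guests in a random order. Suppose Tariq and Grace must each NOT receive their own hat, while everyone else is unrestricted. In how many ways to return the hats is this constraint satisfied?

402796800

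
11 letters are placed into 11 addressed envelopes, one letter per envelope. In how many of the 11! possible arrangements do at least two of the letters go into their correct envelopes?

10547659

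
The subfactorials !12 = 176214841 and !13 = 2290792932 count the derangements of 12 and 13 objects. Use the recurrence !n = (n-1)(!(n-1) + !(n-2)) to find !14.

32071101049

!14 = (14-1)·(!13 + !12) = 13·(2290792932 + 176214841) = 13·2467007773 = 32071101049.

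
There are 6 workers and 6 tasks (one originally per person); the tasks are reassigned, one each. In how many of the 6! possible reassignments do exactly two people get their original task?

135

Pick the 2 fixed positions: C(6,2) = 15 ways.
The remaining 4 must be deranged: !4 = 9.
Total: 15 × 9 = 135.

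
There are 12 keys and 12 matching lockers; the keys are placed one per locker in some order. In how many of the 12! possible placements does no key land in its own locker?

176214841

The subfactorial !12 = [12!/e] (nearest integer).
12! = 479001600, and 479001600/e ≈ 176214840.93, so !12 = 176214841.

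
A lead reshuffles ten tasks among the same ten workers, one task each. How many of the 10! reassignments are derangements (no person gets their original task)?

1334961

Use !n = n·!(n-1) + (-1)^n.
!10 = 10·133496 + 1 = 1334961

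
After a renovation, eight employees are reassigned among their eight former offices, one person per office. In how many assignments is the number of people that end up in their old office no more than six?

Sum C(8,i)·!(8-i) for i = 0..6:
  i=0: C(8,0)·!8 = 1·14833 = 14833
  i=1: C(8,1)·!7 = 8·1854 = 14832
  i=2: C(8,2)·!6 = 28·265 = 7420
  i=3: C(8,3)·!5 = 56·44 = 2464
  i=4: C(8,4)·!4 = 70·9 = 630
  i=5: C(8,5)·!3 = 56·2 = 112
  i=6: C(8,6)·!2 = 28·1 = 28
Total = 40319.

40319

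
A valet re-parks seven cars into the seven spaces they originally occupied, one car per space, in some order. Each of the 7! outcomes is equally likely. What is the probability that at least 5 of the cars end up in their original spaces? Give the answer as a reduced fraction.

11/2520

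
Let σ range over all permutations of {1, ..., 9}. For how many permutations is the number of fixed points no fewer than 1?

Sum C(9,i)·!(9-i) for i = 1..9:
  i=1: C(9,1)·!8 = 9·14833 = 133497
  i=2: C(9,2)·!7 = 36·1854 = 66744
  i=3: C(9,3)·!6 = 84·265 = 22260
  i=4: C(9,4)·!5 = 126·44 = 5544
  i=5: C(9,5)·!4 = 126·9 = 1134
  i=6: C(9,6)·!3 = 84·2 = 168
  i=7: C(9,7)·!2 = 36·1 = 36
  i=8: C(9,8)·!1 = 9·0 = 0
  i=9: C(9,9)·!0 = 1·1 = 1
Total = 229384.

229384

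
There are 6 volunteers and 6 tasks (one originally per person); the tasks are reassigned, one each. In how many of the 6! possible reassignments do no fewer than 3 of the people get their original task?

56

Sum C(6,i)·!(6-i) for i = 3..6:
  i=3: C(6,3)·!3 = 20·2 = 40
  i=4: C(6,4)·!2 = 15·1 = 15
  i=5: C(6,5)·!1 = 6·0 = 0
  i=6: C(6,6)·!0 = 1·1 = 1
Total = 56.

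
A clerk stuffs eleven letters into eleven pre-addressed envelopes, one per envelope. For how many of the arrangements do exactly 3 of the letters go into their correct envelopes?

Pick the 3 fixed positions: C(11,3) = 165 ways.
The other 8 form a derangement: !8 = 14833.
Total: 165 × 14833 = 2447445.

2447445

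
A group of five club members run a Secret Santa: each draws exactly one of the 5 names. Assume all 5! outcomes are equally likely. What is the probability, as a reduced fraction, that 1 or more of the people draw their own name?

Favorable outcomes: Σ_{i≥1} C(5,i)·!(5-i) = 5·9 + 10·2 + 10·1 + 5·0 + 1·1 = 76.
Total outcomes: 5! = 120.
Probability = 76/120 = 19/30.

19/30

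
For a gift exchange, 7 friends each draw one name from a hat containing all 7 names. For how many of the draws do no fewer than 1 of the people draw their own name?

3186

# with exactly i fixed is C(7,i)·!(7-i); sum over i=1..7:
  i=1: C(7,1)·!6 = 7·265 = 1855
  i=2: C(7,2)·!5 = 21·44 = 924
  i=3: C(7,3)·!4 = 35·9 = 315
  i=4: C(7,4)·!3 = 35·2 = 70
  i=5: C(7,5)·!2 = 21·1 = 21
  i=6: C(7,6)·!1 = 7·0 = 0
  i=7: C(7,7)·!0 = 1·1 = 1
Total = 3186.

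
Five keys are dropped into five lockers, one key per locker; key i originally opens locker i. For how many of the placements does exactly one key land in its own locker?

Pick the single fixed position: C(5,1) = 5 ways.
The remaining 4 must be deranged: !4 = 9.
Total: 5 × 9 = 45.

45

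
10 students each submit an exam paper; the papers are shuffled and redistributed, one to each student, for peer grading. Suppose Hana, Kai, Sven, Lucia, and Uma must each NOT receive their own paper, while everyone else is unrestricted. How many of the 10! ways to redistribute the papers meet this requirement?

Inclusion-exclusion on the 5 forbidden self-matches:
Σ_{j=0}^{5} (-1)^j C(5,j)(10-j)!
= C(5,0)·10! - C(5,1)·9! + C(5,2)·8! - C(5,3)·7! + C(5,4)·6! - C(5,5)·5!
= 3628800 - 1814400 + 403200 - 50400 + 3600 - 120
= 2170680

2170680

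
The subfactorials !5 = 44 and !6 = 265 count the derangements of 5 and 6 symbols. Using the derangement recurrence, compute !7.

1854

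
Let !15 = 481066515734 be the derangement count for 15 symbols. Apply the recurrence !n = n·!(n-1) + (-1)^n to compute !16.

!16 = 16·481066515734 + 1 = 7697064251745.

7697064251745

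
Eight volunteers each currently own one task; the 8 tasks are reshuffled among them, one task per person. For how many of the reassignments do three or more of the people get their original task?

# with exactly i fixed is C(8,i)·!(8-i); sum over i=3..8:
  i=3: C(8,3)·!5 = 56·44 = 2464
  i=4: C(8,4)·!4 = 70·9 = 630
  i=5: C(8,5)·!3 = 56·2 = 112
  i=6: C(8,6)·!2 = 28·1 = 28
  i=7: C(8,7)·!1 = 8·0 = 0
  i=8: C(8,8)·!0 = 1·1 = 1
Total = 3235.

3235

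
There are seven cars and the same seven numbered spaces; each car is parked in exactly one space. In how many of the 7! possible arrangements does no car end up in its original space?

1854

By inclusion-exclusion, !7 = Σ (-1)^k · 7!/k! for k=0..7
= 7! - 7!/1! + 7!/2! - 7!/3! + 7!/4! - 7!/5! + 7!/6! - 7!/7!
= 5040 - 5040 + 2520 - 840 + 210 - 42 + 7 - 1
= 1854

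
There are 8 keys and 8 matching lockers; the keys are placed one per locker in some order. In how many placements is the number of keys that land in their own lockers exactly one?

Choose which one of the 8 is fixed: C(8,1) = 8.
The other 7 form a derangement: !7 = 1854.
Total: 8 × 1854 = 14832.

14832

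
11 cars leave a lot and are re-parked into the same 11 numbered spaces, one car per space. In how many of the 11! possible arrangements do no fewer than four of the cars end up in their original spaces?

757934

# with exactly i fixed is C(11,i)·!(11-i); sum over i=4..11:
  i=4: C(11,4)·!7 = 330·1854 = 611820
  i=5: C(11,5)·!6 = 462·265 = 122430
  i=6: C(11,6)·!5 = 462·44 = 20328
  i=7: C(11,7)·!4 = 330·9 = 2970
  i=8: C(11,8)·!3 = 165·2 = 330
  i=9: C(11,9)·!2 = 55·1 = 55
  i=10: C(11,10)·!1 = 11·0 = 0
  i=11: C(11,11)·!0 = 1·1 = 1
Total = 757934.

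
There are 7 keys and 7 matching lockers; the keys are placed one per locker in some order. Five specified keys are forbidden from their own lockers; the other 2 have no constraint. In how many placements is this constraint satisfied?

2428

Let A_j be the event that the j-th constrained one is fixed. By inclusion-exclusion over the 5 events:
Σ_{j=0}^{5} (-1)^j C(5,j)(7-j)!
= C(5,0)·7! - C(5,1)·6! + C(5,2)·5! - C(5,3)·4! + C(5,4)·3! - C(5,5)·2!
= 5040 - 3600 + 1200 - 240 + 30 - 2
= 2428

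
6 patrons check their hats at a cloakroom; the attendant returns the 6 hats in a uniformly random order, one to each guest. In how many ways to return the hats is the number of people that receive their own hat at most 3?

704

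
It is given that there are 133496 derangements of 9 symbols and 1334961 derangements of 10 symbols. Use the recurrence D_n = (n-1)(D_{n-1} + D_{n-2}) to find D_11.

D_11 = (11-1)·(D_10 + D_9) = 10·(1334961 + 133496) = 10·1468457 = 14684570.

14684570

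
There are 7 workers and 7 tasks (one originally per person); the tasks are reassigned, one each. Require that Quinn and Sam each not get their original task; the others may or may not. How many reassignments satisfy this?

Let A_j be the event that the j-th constrained one is fixed. By inclusion-exclusion over the 2 events:
Σ_{j=0}^{2} (-1)^j C(2,j)(7-j)!
= C(2,0)·7! - C(2,1)·6! + C(2,2)·5!
= 5040 - 1440 + 120
= 3720

3720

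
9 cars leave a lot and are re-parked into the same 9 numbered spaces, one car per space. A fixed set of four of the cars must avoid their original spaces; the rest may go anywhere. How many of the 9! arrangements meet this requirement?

229080

Inclusion-exclusion on the 4 forbidden self-matches:
Σ_{j=0}^{4} (-1)^j C(4,j)(9-j)!
= C(4,0)·9! - C(4,1)·8! + C(4,2)·7! - C(4,3)·6! + C(4,4)·5!
= 362880 - 161280 + 30240 - 2880 + 120
= 229080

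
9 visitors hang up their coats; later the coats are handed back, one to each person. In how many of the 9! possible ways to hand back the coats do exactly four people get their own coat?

Choose which 4 of the 9 are fixed: C(9,4) = 126.
The other 5 form a derangement: !5 = 44.
Total: 126 × 44 = 5544.

5544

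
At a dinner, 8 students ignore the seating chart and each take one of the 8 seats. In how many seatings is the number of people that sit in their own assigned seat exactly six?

Choose which 6 of the 8 are fixed: C(8,6) = 28.
The other 2 form a derangement: !2 = 1.
Total: 28 × 1 = 28.

28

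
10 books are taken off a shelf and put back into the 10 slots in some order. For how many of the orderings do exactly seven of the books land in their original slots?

Pick the 7 fixed positions: C(10,7) = 120 ways.
The other 3 form a derangement: !3 = 2.
Total: 120 × 2 = 240.

240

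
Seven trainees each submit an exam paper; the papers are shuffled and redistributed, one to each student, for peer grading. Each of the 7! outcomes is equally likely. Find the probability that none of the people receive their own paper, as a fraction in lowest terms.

Favorable outcomes: !7 = 1854.
Total outcomes: 7! = 5040.
Probability = 1854/5040 = 103/280.

103/280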